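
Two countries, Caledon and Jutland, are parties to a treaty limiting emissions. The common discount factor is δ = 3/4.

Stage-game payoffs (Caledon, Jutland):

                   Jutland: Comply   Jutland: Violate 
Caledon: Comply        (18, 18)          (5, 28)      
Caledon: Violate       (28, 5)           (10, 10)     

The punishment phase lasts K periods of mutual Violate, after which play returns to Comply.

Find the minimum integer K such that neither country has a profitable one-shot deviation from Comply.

Need Σ_{k=1}^{K} δ^k ≥ (28−18)/(18−10) = 1.2500 at δ = 3/4.
At K = 1 the sum is 0.7500 < 1.2500; at K = 2 it is 1.3125 ≥ 1.2500.
So the minimum punishment length is K = 2.

2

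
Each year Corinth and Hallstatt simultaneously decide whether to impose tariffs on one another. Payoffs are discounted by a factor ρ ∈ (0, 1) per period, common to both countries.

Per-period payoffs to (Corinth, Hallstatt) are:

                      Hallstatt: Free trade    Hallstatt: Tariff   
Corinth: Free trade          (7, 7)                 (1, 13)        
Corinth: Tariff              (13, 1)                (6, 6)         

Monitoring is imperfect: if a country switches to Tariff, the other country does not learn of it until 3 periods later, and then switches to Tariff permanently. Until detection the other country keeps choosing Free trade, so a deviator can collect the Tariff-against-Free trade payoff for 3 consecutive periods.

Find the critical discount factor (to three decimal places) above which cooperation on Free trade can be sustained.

A deviator earns 13 for 3 periods, then 6 forever; cooperating earns 7 forever. Multiplying the IC by (1−ρ):
7 ≥ 13(1−ρ^3) + 6ρ^3, so 7·ρ^3 ≥ 6 and ρ^3 ≥ 6/7.
ρ ≥ (6/7)^(1/3) ≈ 0.950.

0.950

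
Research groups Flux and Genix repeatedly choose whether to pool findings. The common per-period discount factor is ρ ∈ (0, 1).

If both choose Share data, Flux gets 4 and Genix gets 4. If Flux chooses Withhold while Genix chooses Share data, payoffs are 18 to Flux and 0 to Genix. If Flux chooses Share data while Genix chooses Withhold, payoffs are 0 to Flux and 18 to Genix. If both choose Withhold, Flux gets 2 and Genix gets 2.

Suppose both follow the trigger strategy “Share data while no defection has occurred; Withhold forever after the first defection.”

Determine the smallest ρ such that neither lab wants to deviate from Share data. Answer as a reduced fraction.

Cooperation forever yields 4 each period: 4/(1−ρ).
Deviating yields 18 once, then 2 forever: 18 + 2ρ/(1−ρ).
No profitable deviation requires 4/(1−ρ) ≥ 18 + 2ρ/(1−ρ).
Multiplying by (1−ρ): 4 ≥ 18(1−ρ) + 2ρ = 18 − 16ρ.
So 16ρ ≥ 14, i.e. ρ ≥ 14/16 = 7/8.

7/8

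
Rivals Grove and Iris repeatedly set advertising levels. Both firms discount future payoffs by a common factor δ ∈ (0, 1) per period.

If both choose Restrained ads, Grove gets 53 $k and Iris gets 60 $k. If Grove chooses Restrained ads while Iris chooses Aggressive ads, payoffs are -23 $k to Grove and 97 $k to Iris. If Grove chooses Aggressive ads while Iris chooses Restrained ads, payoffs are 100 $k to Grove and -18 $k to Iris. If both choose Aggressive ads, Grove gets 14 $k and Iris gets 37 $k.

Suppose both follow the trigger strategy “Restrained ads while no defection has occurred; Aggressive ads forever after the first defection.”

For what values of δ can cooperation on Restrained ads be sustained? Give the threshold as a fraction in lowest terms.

37/60

Grove's threshold: (100−53)/(100−14) = 47/86.
Iris's threshold: (97−60)/(97−37) = 37/60.
47/86 < 37/60, so Iris binds and δ* = 37/60.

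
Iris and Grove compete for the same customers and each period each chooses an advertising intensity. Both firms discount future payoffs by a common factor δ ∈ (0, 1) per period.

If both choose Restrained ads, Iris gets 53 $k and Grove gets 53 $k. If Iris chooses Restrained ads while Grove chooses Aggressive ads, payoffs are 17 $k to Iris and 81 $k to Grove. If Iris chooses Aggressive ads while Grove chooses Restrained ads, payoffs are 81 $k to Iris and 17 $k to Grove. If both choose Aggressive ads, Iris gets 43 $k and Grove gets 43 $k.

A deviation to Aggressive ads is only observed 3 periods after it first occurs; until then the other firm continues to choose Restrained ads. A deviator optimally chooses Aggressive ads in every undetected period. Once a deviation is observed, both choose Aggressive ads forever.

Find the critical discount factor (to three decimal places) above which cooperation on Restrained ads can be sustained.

0.903

A deviator earns 81 for 3 periods, then 43 forever; cooperating earns 53 forever. Multiplying the IC by (1−δ):
53 ≥ 81(1−δ^3) + 43δ^3, so 38·δ^3 ≥ 28 and δ^3 ≥ 14/19.
δ ≥ (14/19)^(1/3) ≈ 0.903.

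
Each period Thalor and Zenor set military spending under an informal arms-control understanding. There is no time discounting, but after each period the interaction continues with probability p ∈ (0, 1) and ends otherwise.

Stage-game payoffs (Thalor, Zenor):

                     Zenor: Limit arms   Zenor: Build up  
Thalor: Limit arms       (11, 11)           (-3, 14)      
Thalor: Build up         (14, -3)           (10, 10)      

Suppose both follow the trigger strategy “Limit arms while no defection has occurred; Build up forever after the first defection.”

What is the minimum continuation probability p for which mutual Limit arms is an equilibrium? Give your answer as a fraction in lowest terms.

Expected cooperation value is 11 + p·11 + p²·11 + … = 11/(1−p); deviation gives 14 + p·10/(1−p).
11 ≥ 14(1−p) + 10p ⇒ 4p ≥ 3 ⇒ p ≥ 3/4.

3/4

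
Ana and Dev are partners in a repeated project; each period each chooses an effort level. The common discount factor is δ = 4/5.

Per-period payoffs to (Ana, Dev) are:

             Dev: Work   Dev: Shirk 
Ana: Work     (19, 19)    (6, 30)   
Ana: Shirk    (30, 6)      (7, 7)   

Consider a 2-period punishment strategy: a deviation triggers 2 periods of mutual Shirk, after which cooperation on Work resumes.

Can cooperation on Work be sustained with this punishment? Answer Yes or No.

Comparing payoff streams over the 3 periods until play realigns: cooperate → 19(1+δ+…+δ^2); deviate → 30 + 7(δ+…+δ^2).
Cooperation is sustained iff (19−7)(δ+…+δ^2) ≥ 30−19.
δ+…+δ^2 = 4/5·(1−(4/5)^2)/(1−4/5) = 1.4400, and (30−19)/(19−7) = 0.9167.
1.4400 ≥ 0.9167, so cooperation is sustainable.

Yes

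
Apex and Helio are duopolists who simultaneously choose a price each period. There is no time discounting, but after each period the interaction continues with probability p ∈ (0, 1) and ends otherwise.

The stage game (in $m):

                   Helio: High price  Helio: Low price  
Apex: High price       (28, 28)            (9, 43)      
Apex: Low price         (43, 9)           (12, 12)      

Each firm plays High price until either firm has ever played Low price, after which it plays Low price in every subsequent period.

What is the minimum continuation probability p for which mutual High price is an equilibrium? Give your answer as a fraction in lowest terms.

Expected cooperation value is 28 + p·28 + p²·28 + … = 28/(1−p); deviation gives 43 + p·12/(1−p).
28 ≥ 43(1−p) + 12p ⇒ 31p ≥ 15 ⇒ p ≥ 15/31.

15/31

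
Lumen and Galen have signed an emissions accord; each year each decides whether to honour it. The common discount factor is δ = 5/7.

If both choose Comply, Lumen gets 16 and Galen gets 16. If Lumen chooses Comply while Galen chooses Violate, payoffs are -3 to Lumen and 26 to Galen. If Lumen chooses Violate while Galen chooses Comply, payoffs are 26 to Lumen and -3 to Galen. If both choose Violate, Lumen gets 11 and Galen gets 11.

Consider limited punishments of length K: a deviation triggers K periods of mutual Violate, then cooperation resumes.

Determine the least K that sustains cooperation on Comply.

5

No profitable deviation requires (16−11)(δ+…+δ^K) ≥ 26−16, i.e. δ+…+δ^K ≥ 2 ≈ 2.0000.
With δ = 5/7, the partial sums are K=1: 0.7143, K=2: 1.2245, K=3: 1.5889, K=4: 1.8492, K=5: 2.0352.
K = 5 is the first length at which the sum reaches 2.0000.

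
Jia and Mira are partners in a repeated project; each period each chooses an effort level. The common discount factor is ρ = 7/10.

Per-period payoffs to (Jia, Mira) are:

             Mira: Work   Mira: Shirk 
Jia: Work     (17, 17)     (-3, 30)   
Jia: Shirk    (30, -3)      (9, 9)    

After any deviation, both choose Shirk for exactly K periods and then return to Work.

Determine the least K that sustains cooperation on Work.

No profitable deviation requires (17−9)(ρ+…+ρ^K) ≥ 30−17, i.e. ρ+…+ρ^K ≥ 13/8 ≈ 1.6250.
With ρ = 7/10, the partial sums are K=1: 0.7000, K=2: 1.1900, K=3: 1.5330, K=4: 1.7731.
K = 4 is the first length at which the sum reaches 1.6250.

4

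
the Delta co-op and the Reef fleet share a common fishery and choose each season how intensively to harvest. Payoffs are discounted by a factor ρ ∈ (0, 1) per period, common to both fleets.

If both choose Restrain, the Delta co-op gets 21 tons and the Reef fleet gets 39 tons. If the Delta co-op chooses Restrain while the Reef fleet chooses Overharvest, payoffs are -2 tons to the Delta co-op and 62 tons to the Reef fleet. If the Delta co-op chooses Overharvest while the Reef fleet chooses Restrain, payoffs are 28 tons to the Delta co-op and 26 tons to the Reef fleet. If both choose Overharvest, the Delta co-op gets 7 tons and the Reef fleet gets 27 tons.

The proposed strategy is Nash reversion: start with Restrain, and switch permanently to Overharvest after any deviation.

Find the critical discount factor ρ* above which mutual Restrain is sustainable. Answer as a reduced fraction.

23/35

the Delta co-op's threshold: (28−21)/(28−7) = 1/3.
the Reef fleet's threshold: (62−39)/(62−27) = 23/35.
1/3 < 23/35, so the Reef fleet binds and ρ* = 23/35.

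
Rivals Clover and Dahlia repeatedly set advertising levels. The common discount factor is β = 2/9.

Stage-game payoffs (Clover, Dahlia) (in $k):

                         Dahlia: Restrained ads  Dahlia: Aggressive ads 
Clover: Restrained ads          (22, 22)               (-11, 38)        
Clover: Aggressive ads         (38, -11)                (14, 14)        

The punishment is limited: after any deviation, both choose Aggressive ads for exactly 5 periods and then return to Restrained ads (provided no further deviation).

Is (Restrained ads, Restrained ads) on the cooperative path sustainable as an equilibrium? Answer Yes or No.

Comparing payoff streams over the 6 periods until play realigns: cooperate → 22(1+β+…+β^5); deviate → 38 + 14(β+…+β^5).
Cooperation is sustained iff (22−14)(β+…+β^5) ≥ 38−22.
β+…+β^5 = 2/9·(1−(2/9)^5)/(1−2/9) = 0.2856, and (38−22)/(22−14) = 2.0000.
0.2856 < 2.0000, so cooperation is not sustainable.

No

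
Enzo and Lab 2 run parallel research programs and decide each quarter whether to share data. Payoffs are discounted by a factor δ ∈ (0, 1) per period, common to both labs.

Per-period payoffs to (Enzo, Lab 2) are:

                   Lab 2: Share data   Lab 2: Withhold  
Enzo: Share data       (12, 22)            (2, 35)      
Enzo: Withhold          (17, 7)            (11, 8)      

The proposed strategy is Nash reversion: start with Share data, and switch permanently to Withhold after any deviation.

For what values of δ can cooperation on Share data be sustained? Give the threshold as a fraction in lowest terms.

Enzo: cooperation gives 12 each period; deviation gives 17 once then 11 forever.
  12/(1−δ) ≥ 17 + 11δ/(1−δ) ⇒ δ ≥ 5/6.
Lab 2: cooperation gives 22 each period; deviation gives 35 once then 8 forever.
  δ ≥ 13/27.
Both must hold, so the binding constraint is Enzo's: δ ≥ 5/6.

5/6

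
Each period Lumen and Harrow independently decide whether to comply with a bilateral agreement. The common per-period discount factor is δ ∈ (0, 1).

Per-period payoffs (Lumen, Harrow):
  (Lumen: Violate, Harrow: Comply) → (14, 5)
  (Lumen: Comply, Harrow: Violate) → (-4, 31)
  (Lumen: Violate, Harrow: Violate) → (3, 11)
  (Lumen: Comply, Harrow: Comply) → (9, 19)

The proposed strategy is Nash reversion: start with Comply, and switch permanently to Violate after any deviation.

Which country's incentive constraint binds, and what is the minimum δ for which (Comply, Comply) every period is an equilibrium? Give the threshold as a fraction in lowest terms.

Lumen: cooperation gives 9 each period; deviation gives 14 once then 3 forever.
  9/(1−δ) ≥ 14 + 3δ/(1−δ) ⇒ δ ≥ 5/11.
Harrow: cooperation gives 19 each period; deviation gives 31 once then 11 forever.
  δ ≥ 12/20 = 3/5.
Both must hold, so the binding constraint is Harrow's: δ ≥ 3/5.

Harrow; δ ≥ 3/5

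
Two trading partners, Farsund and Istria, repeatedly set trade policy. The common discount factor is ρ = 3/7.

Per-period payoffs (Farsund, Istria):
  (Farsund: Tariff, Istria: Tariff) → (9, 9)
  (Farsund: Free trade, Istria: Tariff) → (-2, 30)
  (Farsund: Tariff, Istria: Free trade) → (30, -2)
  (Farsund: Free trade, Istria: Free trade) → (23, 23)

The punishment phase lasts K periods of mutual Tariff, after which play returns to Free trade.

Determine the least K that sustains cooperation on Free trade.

2

IC: ρ(1−ρ^K)/(1−ρ) ≥ (30−23)/(23−9) = 1/2.
With ρ = 3/7: need 1 − ρ^K ≥ 1/2·(1−3/7)/(3/7), i.e. ρ^K ≤ 0.3333.
Since (3/7)^1 = 0.4286 and (3/7)^2 = 0.1837, the smallest such K is 2.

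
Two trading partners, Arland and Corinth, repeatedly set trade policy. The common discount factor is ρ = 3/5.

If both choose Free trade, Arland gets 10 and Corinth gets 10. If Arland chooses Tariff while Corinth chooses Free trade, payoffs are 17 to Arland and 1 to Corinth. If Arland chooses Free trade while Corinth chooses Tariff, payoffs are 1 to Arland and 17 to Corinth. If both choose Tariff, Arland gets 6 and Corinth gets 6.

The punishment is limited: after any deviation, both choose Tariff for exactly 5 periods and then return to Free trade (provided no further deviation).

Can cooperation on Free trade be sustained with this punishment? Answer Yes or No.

No

IC: ρ+…+ρ^5 ≥ (17−10)/(10−6) = 7/4.
At ρ = 3/5: partial sum = 1.3834 < 1.7500. Cooperation not sustainable.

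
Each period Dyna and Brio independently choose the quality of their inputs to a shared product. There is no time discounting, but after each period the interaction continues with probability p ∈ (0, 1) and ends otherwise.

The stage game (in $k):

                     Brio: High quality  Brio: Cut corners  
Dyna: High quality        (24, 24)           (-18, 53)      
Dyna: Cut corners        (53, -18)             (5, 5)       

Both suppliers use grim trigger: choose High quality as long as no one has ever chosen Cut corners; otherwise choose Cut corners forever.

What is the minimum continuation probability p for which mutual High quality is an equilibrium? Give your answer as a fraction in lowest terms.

29/48

With no time discounting, the continuation probability p plays the role of the discount factor.
Grim-trigger IC: 24/(1−p) ≥ 53 + 5p/(1−p) ⇒ p ≥ (53−24)/(53−5) = 29/48.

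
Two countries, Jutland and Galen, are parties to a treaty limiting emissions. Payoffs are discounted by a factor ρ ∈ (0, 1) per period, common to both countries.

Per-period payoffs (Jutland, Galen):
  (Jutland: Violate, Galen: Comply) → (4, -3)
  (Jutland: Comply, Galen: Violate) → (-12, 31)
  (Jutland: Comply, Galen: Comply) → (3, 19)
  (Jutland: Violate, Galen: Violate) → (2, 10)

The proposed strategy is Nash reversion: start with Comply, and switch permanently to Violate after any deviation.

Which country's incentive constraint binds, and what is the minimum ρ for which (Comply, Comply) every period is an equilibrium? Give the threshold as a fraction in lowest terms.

For Jutland: deviation gain 4−3 = 1, per-period punishment loss 3−2 = 1. IC gives ρ ≥ 1/2.
For Galen: gain 12, loss 9 per period, so ρ ≥ 12/21 = 4/7.
The tighter constraint is Galen's, so cooperation needs ρ ≥ 4/7.

Galen; ρ ≥ 4/7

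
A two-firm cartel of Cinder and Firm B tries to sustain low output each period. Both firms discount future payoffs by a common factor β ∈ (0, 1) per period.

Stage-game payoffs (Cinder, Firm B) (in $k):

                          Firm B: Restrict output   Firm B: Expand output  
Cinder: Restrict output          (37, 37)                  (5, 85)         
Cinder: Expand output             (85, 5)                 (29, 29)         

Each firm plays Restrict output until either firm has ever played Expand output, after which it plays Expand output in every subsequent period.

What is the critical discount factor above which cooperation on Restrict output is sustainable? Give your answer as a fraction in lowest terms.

6/7

Under grim trigger the critical discount factor is (T−C)/(T−P) with T = 85, C = 37, P = 29.
β* = (85−37)/(85−29) = 48/56 = 6/7.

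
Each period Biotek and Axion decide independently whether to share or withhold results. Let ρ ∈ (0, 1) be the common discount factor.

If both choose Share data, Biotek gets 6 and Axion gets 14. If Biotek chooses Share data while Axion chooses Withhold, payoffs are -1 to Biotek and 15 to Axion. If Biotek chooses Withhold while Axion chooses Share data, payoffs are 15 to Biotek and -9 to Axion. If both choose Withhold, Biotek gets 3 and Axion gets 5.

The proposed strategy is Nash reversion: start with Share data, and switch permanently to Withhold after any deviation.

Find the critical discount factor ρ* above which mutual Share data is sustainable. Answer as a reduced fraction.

Biotek's threshold: (15−6)/(15−3) = 3/4.
Axion's threshold: (15−14)/(15−5) = 1/10.
3/4 > 1/10, so Biotek binds and ρ* = 3/4.

3/4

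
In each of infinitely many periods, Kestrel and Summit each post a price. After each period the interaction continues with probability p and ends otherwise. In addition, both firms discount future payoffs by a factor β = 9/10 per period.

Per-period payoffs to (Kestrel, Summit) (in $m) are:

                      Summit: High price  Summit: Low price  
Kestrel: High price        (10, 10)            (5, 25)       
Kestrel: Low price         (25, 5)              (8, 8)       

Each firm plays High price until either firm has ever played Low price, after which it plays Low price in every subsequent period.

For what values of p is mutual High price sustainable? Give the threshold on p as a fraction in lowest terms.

50/51

With continuation probability p and discount β, the effective per-period discount factor is βp.
Grim-trigger IC: βp ≥ (25−10)/(25−8) = 15/17.
So p ≥ (15/17)/(9/10) = 50/51.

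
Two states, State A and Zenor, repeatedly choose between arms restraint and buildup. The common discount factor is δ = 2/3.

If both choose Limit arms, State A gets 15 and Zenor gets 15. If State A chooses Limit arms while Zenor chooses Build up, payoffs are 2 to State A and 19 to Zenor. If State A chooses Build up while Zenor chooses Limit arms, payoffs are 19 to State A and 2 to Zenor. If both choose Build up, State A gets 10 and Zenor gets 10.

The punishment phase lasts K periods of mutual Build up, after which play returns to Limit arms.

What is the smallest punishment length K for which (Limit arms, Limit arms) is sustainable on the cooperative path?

No profitable deviation requires (15−10)(δ+…+δ^K) ≥ 19−15, i.e. δ+…+δ^K ≥ 4/5 ≈ 0.8000.
With δ = 2/3, the partial sums are K=1: 0.6667, K=2: 1.1111.
K = 2 is the first length at which the sum reaches 0.8000.

2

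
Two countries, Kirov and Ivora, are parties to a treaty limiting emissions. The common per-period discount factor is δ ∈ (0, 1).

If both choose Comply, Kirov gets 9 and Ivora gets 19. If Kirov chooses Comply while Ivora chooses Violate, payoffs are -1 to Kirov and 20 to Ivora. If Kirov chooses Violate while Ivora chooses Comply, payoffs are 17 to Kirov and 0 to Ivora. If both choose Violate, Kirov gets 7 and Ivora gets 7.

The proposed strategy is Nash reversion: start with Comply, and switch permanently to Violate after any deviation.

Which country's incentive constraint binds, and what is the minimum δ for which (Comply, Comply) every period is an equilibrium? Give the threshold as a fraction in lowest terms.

Kirov; δ ≥ 4/5

Kirov's threshold: (17−9)/(17−7) = 4/5.
Ivora's threshold: (20−19)/(20−7) = 1/13.
4/5 > 1/13, so Kirov binds and δ* = 4/5.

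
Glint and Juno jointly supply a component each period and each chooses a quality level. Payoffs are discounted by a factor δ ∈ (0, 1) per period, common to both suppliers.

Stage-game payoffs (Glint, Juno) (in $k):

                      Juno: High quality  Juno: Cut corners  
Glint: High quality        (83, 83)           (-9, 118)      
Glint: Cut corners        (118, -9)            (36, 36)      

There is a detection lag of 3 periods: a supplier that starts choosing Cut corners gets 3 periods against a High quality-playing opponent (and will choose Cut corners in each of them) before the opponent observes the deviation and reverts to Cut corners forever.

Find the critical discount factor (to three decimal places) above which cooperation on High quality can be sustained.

Deviating for the 3 undetected periods gains 118−83 = 35 per period over cooperation, then loses 83−36 = 47 per period forever once punishment starts.
Gain: 35(1 + δ + … + δ^2); loss: 47·δ^3/(1−δ).
No profitable deviation ⇔ 35(1−δ^3) ≤ 47·δ^3, i.e. δ^3 ≥ 35/(35+47) = 35/82.
Hence δ ≥ (35/82)^(1/3) ≈ 0.753.

0.753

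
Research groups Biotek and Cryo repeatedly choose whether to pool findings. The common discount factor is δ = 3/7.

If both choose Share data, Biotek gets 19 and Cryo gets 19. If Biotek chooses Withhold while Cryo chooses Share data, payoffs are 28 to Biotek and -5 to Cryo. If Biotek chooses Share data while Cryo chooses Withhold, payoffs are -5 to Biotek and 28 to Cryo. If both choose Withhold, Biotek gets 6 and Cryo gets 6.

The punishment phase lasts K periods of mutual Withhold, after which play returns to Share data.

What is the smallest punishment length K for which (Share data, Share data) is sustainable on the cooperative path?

4

No profitable deviation requires (19−6)(δ+…+δ^K) ≥ 28−19, i.e. δ+…+δ^K ≥ 9/13 ≈ 0.6923.
With δ = 3/7, the partial sums are K=1: 0.4286, K=2: 0.6122, K=3: 0.6910, K=4: 0.7247.
K = 4 is the first length at which the sum reaches 0.6923.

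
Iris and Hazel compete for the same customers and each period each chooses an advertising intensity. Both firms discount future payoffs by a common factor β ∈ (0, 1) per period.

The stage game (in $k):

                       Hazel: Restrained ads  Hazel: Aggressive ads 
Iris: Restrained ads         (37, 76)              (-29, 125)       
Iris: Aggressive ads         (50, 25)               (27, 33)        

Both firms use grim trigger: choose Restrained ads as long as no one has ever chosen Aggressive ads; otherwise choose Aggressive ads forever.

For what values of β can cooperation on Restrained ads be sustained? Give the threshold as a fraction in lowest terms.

13/23

Iris's threshold: (50−37)/(50−27) = 13/23.
Hazel's threshold: (125−76)/(125−33) = 49/92.
13/23 > 49/92, so Iris binds and β* = 13/23.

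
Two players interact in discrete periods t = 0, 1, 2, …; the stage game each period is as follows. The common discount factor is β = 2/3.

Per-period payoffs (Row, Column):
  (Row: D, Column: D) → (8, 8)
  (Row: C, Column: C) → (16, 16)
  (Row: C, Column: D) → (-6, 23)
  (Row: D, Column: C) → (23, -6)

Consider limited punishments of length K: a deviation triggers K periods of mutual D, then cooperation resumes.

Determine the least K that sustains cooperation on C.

No profitable deviation requires (16−8)(β+…+β^K) ≥ 23−16, i.e. β+…+β^K ≥ 7/8 ≈ 0.8750.
With β = 2/3, the partial sums are K=1: 0.6667, K=2: 1.1111.
K = 2 is the first length at which the sum reaches 0.8750.

2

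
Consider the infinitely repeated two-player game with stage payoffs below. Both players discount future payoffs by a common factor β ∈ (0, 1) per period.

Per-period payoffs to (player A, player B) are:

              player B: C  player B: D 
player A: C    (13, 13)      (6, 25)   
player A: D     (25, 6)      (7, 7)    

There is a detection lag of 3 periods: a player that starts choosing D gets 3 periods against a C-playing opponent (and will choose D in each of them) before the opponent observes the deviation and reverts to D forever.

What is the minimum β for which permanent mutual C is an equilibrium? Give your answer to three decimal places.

The best deviation is to choose D for all 3 undetected periods, earning 25 each, then 7 forever once detected.
Deviation value: 25(1−β^3)/(1−β) + 7β^3/(1−β); cooperation value: 13/(1−β).
IC: 13 ≥ 25(1−β^3) + 7β^3 = 25 − 18β^3.
So β^3 ≥ 12/18 = 2/3, giving β ≥ (2/3)^(1/3) ≈ 0.874.

0.874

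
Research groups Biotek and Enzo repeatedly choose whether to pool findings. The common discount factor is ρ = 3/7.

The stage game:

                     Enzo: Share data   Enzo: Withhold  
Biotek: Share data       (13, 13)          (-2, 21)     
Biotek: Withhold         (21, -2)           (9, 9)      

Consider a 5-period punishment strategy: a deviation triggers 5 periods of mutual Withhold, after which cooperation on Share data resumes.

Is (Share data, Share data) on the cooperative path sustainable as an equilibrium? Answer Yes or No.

No

A one-shot deviation gives 21 now, then 9 for 5 periods, then back to 13.
Gain from deviating: (21−13) today; loss: (13−9) in each of the next 5 periods.
No-deviation condition: (13−9)(ρ+…+ρ^5) ≥ 21−13, i.e. ρ+…+ρ^5 ≥ 2.
At ρ = 3/7: ρ+…+ρ^5 = 0.7392 < 2.0000.
So cooperation is not sustainable.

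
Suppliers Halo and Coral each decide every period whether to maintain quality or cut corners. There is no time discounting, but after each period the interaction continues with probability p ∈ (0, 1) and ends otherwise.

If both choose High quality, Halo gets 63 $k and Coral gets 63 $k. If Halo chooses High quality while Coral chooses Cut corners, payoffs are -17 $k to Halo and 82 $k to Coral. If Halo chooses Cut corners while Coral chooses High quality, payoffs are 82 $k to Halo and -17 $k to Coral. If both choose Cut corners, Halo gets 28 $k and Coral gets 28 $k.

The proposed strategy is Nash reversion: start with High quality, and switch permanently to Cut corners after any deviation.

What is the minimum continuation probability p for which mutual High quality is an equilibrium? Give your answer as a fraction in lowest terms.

19/54

Expected cooperation value is 63 + p·63 + p²·63 + … = 63/(1−p); deviation gives 82 + p·28/(1−p).
63 ≥ 82(1−p) + 28p ⇒ 54p ≥ 19 ⇒ p ≥ 19/54.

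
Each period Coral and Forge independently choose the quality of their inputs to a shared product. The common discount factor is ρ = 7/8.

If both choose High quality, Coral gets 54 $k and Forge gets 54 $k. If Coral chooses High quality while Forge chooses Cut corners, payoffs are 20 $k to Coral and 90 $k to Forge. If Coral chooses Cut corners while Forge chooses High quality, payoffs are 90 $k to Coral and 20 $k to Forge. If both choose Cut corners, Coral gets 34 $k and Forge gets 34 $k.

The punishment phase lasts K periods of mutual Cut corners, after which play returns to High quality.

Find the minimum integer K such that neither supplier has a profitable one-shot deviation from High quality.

3

No profitable deviation requires (54−34)(ρ+…+ρ^K) ≥ 90−54, i.e. ρ+…+ρ^K ≥ 9/5 ≈ 1.8000.
With ρ = 7/8, the partial sums are K=1: 0.8750, K=2: 1.6406, K=3: 2.3105.
K = 3 is the first length at which the sum reaches 1.8000.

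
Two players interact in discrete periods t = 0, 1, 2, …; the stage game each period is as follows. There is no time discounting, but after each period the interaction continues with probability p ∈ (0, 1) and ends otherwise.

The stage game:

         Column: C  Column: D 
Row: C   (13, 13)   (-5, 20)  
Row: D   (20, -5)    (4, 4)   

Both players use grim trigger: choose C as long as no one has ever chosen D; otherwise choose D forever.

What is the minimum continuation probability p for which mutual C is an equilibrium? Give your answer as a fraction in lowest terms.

With no time discounting, the continuation probability p plays the role of the discount factor.
Grim-trigger IC: 13/(1−p) ≥ 20 + 4p/(1−p) ⇒ p ≥ (20−13)/(20−4) = 7/16.

7/16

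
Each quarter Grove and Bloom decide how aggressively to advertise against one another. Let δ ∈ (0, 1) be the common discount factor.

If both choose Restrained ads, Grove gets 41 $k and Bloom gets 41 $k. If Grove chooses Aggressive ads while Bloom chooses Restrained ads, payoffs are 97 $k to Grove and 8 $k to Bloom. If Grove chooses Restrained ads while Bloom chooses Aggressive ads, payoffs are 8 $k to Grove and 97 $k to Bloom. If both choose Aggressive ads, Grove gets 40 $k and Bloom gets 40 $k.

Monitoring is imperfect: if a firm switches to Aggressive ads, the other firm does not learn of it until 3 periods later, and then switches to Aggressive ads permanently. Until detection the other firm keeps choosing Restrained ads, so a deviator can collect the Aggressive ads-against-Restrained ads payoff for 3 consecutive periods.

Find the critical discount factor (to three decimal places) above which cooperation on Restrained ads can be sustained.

0.994

A deviator earns 97 for 3 periods, then 40 forever; cooperating earns 41 forever. Multiplying the IC by (1−δ):
41 ≥ 97(1−δ^3) + 40δ^3, so 57·δ^3 ≥ 56 and δ^3 ≥ 56/57.
δ ≥ (56/57)^(1/3) ≈ 0.994.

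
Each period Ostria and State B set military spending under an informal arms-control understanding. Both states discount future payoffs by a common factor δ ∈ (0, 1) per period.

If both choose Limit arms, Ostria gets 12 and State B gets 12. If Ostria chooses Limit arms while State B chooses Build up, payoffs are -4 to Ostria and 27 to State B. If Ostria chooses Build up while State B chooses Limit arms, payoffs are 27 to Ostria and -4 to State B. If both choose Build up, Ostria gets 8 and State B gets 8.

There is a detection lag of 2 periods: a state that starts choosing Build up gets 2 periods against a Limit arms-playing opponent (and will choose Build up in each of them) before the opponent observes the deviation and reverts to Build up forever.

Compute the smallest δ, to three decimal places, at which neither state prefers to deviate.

Deviating for the 2 undetected periods gains 27−12 = 15 per period over cooperation, then loses 12−8 = 4 per period forever once punishment starts.
Gain: 15(1 + δ + … + δ^1); loss: 4·δ^2/(1−δ).
No profitable deviation ⇔ 15(1−δ^2) ≤ 4·δ^2, i.e. δ^2 ≥ 15/(15+4) = 15/19.
Hence δ ≥ (15/19)^(1/2) ≈ 0.889.

0.889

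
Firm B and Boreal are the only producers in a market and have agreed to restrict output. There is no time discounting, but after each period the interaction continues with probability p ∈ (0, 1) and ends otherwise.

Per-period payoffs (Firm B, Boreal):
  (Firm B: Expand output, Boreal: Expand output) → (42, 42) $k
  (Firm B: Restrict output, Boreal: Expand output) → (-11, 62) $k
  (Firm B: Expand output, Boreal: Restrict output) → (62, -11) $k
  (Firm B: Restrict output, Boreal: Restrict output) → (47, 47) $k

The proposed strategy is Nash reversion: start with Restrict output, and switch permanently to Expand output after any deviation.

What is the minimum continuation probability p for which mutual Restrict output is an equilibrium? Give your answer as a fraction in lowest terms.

Expected cooperation value is 47 + p·47 + p²·47 + … = 47/(1−p); deviation gives 62 + p·42/(1−p).
47 ≥ 62(1−p) + 42p ⇒ 20p ≥ 15 ⇒ p ≥ 15/20 = 3/4.

3/4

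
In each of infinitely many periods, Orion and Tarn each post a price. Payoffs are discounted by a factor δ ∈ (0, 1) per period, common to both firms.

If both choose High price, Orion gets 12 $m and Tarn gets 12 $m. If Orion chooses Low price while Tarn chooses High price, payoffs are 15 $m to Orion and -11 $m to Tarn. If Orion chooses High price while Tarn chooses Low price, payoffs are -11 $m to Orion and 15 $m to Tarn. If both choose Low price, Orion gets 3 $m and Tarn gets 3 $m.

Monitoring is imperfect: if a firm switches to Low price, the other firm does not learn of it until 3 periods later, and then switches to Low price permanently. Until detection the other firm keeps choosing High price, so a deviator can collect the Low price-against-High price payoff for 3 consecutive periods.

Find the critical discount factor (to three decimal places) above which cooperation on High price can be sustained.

0.630

The best deviation is to choose Low price for all 3 undetected periods, earning 15 each, then 3 forever once detected.
Deviation value: 15(1−δ^3)/(1−δ) + 3δ^3/(1−δ); cooperation value: 12/(1−δ).
IC: 12 ≥ 15(1−δ^3) + 3δ^3 = 15 − 12δ^3.
So δ^3 ≥ 3/12 = 1/4, giving δ ≥ (1/4)^(1/3) ≈ 0.630.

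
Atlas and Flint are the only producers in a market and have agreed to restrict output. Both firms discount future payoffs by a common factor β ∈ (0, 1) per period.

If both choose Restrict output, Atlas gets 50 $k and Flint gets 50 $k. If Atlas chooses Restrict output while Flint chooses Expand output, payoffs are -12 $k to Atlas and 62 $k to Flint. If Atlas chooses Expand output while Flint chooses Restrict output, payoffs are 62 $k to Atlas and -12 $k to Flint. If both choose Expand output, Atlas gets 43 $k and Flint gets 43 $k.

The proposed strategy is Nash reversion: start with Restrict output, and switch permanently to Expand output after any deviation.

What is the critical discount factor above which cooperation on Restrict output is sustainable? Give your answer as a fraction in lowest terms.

One-period gain from deviating is 62 − 50 = 12. The loss is 50 − 43 = 7 in every subsequent period, with present value 7·β/(1−β).
Deviation is unprofitable when 7·β/(1−β) ≥ 12, i.e. β/(1−β) ≥ 12/7.
Equivalently β ≥ 12/(12+7) = 12/19.

12/19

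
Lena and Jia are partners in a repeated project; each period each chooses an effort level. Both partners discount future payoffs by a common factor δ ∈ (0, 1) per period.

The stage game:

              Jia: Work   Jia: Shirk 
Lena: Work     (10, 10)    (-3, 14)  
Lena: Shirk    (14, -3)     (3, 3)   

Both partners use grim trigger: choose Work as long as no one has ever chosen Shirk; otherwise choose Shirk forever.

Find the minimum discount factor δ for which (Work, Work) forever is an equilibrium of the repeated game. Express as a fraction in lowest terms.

4/11

Cooperation forever yields 10 each period: 10/(1−δ).
Deviating yields 14 once, then 3 forever: 14 + 3δ/(1−δ).
No profitable deviation requires 10/(1−δ) ≥ 14 + 3δ/(1−δ).
Multiplying by (1−δ): 10 ≥ 14(1−δ) + 3δ = 14 − 11δ.
So 11δ ≥ 4, i.e. δ ≥ 4/11.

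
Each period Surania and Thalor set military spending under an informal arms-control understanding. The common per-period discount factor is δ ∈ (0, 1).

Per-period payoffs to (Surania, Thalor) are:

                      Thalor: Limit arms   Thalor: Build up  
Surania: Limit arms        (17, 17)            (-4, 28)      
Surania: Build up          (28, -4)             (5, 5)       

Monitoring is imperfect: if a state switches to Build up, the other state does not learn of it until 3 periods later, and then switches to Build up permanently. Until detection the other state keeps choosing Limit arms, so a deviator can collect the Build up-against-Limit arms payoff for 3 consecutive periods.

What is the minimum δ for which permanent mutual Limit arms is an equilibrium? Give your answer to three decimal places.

0.782

The best deviation is to choose Build up for all 3 undetected periods, earning 28 each, then 5 forever once detected.
Deviation value: 28(1−δ^3)/(1−δ) + 5δ^3/(1−δ); cooperation value: 17/(1−δ).
IC: 17 ≥ 28(1−δ^3) + 5δ^3 = 28 − 23δ^3.
So δ^3 ≥ 11/23, giving δ ≥ (11/23)^(1/3) ≈ 0.782.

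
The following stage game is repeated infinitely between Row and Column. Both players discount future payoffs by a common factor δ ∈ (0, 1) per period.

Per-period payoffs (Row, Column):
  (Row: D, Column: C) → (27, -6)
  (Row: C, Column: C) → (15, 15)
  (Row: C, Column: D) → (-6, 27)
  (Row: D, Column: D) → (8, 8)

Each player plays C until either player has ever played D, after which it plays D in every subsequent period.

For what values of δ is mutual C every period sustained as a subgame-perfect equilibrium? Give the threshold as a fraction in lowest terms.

12/19

One-period gain from deviating is 27 − 15 = 12. The loss is 15 − 8 = 7 in every subsequent period, with present value 7·δ/(1−δ).
Deviation is unprofitable when 7·δ/(1−δ) ≥ 12, i.e. δ/(1−δ) ≥ 12/7.
Equivalently δ ≥ 12/(12+7) = 12/19.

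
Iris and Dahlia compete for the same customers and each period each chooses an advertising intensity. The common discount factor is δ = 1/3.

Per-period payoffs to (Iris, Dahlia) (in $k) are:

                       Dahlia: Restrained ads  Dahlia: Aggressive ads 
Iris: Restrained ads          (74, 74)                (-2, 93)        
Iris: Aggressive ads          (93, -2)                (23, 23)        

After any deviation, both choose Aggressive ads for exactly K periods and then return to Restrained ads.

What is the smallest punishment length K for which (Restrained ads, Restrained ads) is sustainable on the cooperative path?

No profitable deviation requires (74−23)(δ+…+δ^K) ≥ 93−74, i.e. δ+…+δ^K ≥ 19/51 ≈ 0.3725.
With δ = 1/3, the partial sums are K=1: 0.3333, K=2: 0.4444.
K = 2 is the first length at which the sum reaches 0.3725.

2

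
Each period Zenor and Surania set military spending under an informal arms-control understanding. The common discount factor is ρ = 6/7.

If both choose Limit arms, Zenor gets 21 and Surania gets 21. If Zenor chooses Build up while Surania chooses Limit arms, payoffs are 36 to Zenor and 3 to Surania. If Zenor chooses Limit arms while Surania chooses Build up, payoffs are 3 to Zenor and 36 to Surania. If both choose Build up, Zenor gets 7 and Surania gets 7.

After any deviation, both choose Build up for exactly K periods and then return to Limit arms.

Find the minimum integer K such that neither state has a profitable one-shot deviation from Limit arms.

No profitable deviation requires (21−7)(ρ+…+ρ^K) ≥ 36−21, i.e. ρ+…+ρ^K ≥ 15/14 ≈ 1.0714.
With ρ = 6/7, the partial sums are K=1: 0.8571, K=2: 1.5918.
K = 2 is the first length at which the sum reaches 1.0714.

2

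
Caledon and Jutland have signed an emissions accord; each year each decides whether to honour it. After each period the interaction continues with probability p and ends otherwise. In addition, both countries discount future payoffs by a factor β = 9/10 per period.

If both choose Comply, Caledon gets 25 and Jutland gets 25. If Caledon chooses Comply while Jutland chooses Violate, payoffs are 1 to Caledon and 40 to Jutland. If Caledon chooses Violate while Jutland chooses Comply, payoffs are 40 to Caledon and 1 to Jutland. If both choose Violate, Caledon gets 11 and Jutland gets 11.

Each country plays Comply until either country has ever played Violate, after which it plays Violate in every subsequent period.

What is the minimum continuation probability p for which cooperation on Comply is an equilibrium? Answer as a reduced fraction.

50/87

Expected continuation weight on next period's payoff is β·p = 9/10·p, which plays the role of the discount factor.
Cooperation requires 9/10·p ≥ (40−25)/(40−11) = 15/29, hence p ≥ 50/87.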